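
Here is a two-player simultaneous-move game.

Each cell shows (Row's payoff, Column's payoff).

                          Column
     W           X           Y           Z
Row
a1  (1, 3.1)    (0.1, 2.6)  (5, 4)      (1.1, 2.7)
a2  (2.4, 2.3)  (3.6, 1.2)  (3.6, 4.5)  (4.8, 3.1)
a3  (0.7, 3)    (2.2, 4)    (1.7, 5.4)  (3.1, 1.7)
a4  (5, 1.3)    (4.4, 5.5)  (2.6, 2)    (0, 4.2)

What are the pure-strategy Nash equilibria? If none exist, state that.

The pure Nash equilibria are (a1, Y); (a4, X).

Row against W: payoffs 1, 2.4, 0.7, 5 → best response a4.
Row against X: payoffs 0.1, 3.6, 2.2, 4.4 → best response a4.
Row against Y: payoffs 5, 3.6, 1.7, 2.6 → best response a1.
Row against Z: payoffs 1.1, 4.8, 3.1, 0 → best response a2.
Column against a1: payoffs 3.1, 2.6, 4, 2.7 → best response Y.
Column against a2: payoffs 2.3, 1.2, 4.5, 3.1 → best response Y.
Column against a3: payoffs 3, 4, 5.4, 1.7 → best response Y.
Column against a4: payoffs 1.3, 5.5, 2, 4.2 → best response X.
Mutual best responses: (a1, Y); (a4, X).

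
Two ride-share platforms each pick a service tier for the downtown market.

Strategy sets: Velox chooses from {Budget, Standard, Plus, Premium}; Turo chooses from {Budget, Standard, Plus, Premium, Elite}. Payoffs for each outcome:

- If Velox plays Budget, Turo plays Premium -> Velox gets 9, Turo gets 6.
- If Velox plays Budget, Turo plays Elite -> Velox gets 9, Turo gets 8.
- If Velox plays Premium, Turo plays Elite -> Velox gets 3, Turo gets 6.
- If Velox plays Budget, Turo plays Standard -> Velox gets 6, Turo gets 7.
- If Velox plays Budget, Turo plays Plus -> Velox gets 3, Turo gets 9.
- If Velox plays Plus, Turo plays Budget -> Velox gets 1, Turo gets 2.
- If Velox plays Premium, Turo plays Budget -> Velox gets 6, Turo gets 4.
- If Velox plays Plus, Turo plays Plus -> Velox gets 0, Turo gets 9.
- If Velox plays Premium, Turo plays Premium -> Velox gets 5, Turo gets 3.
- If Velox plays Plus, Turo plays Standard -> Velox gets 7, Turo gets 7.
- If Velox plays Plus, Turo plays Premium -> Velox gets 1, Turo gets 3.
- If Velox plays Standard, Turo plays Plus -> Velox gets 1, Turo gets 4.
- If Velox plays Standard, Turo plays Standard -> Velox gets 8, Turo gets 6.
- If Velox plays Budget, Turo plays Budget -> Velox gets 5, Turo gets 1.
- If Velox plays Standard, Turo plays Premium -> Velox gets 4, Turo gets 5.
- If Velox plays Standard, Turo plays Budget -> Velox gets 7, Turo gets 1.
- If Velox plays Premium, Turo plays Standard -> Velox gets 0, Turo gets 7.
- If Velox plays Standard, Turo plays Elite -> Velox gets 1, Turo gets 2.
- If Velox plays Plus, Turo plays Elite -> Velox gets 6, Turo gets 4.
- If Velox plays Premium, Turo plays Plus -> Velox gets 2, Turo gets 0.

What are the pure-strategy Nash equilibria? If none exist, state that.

(Budget, Budget): Velox can switch to Standard (5 → 7). Not NE.
(Budget, Standard): Velox can switch to Standard (6 → 8). Not NE.
(Budget, Plus): Velox gets 3, best alternative 2; Turo gets 9, best alternative 8. No profitable deviation — NE.
(Budget, Premium): Turo can switch to Standard (6 → 7). Not NE.
(Budget, Elite): Turo can switch to Plus (8 → 9). Not NE.
(Standard, Budget): Turo can switch to Standard (1 → 6). Not NE.
(Standard, Standard): Velox gets 8, best alternative 7; Turo gets 6, best alternative 5. No profitable deviation — NE.
(Standard, Plus): Velox can switch to Budget (1 → 3). Not NE.
(Standard, Premium): Velox can switch to Budget (4 → 9). Not NE.
(Standard, Elite): Velox can switch to Budget (1 → 9). Not NE.
(Plus, Budget): Velox can switch to Budget (1 → 5). Not NE.
(Plus, Standard): Velox can switch to Standard (7 → 8). Not NE.
(Plus, Plus): Velox can switch to Budget (0 → 3). Not NE.
(Plus, Premium): Velox can switch to Budget (1 → 9). Not NE.
(The remaining 6 profiles each have a profitable deviation by the same check.)

(Budget, Plus); (Standard, Standard)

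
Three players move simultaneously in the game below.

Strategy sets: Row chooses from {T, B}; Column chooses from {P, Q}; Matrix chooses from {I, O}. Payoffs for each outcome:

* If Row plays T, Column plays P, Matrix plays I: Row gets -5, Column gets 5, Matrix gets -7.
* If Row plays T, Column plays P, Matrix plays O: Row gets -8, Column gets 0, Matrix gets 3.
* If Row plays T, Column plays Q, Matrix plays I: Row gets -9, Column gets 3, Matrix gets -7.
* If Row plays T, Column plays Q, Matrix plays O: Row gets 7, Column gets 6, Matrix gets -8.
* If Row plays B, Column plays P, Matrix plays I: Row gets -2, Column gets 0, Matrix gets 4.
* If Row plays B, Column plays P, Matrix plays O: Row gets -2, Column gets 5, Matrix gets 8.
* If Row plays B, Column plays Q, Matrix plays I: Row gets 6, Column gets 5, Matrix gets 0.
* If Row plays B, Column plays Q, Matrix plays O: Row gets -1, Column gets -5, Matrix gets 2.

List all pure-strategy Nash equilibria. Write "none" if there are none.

For each strategy profile, look for a profitable unilateral deviation.
(T, P, I): Row can switch to B (-5 → -2). Not NE.
(T, P, O): Row can switch to B (-8 → -2). Not NE.
(T, Q, I): Row can switch to B (-9 → 6). Not NE.
(T, Q, O): Matrix can switch to I (-8 → -7). Not NE.
(B, P, I): Column can switch to Q (0 → 5). Not NE.
(B, P, O): Row gets -2, best alternative -8; Column gets 5, best alternative -5; Matrix gets 8, best alternative 4. No profitable deviation — NE.
(B, Q, I): Matrix can switch to O (0 → 2). Not NE.
(B, Q, O): Row can switch to T (-1 → 7). Not NE.

Pure NE: (B, P, O)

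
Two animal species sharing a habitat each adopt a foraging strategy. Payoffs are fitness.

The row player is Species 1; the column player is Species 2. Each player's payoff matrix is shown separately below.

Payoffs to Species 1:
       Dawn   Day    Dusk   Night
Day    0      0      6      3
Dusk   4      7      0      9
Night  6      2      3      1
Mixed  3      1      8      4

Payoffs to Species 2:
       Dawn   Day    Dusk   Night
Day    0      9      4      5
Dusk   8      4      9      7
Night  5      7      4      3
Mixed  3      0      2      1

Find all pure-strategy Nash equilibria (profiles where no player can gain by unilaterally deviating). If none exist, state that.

For each player, find the best response to each opponent profile; mutual best responses are the pure NE.
Species 1 against Dawn: payoffs 0, 4, 6, 3 → best response Night.
Species 1 against Day: payoffs 0, 7, 2, 1 → best response Dusk.
Species 1 against Dusk: payoffs 6, 0, 3, 8 → best response Mixed.
Species 1 against Night: payoffs 3, 9, 1, 4 → best response Dusk.
Species 2 against Day: payoffs 0, 9, 4, 5 → best response Day.
Species 2 against Dusk: payoffs 8, 4, 9, 7 → best response Dusk.
Species 2 against Night: payoffs 5, 7, 4, 3 → best response Day.
Species 2 against Mixed: payoffs 3, 0, 2, 1 → best response Dawn.
No profile is a mutual best response for all players.

No pure-strategy Nash equilibrium.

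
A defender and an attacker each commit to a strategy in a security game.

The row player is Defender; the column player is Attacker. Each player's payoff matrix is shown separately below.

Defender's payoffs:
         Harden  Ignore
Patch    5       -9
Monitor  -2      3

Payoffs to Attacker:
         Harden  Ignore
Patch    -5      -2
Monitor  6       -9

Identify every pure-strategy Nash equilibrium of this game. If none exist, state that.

There is no pure-strategy Nash equilibrium.

(Patch, Harden): Attacker can switch to Ignore (-5 → -2). Not NE.
(Patch, Ignore): Defender can switch to Monitor (-9 → 3). Not NE.
(Monitor, Harden): Defender can switch to Patch (-2 → 5). Not NE.
(Monitor, Ignore): Attacker can switch to Harden (-9 → 6). Not NE.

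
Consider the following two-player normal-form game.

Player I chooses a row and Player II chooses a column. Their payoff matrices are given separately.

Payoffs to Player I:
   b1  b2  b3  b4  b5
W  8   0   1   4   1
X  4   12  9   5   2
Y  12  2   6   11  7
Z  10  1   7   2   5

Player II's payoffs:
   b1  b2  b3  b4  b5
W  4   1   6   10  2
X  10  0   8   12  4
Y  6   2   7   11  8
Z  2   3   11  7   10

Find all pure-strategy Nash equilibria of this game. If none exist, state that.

Player I against b1: payoffs 8, 4, 12, 10 → best response Y.
Player I against b2: payoffs 0, 12, 2, 1 → best response X.
Player I against b3: payoffs 1, 9, 6, 7 → best response X.
Player I against b4: payoffs 4, 5, 11, 2 → best response Y.
Player I against b5: payoffs 1, 2, 7, 5 → best response Y.
Player II against W: payoffs 4, 1, 6, 10, 2 → best response b4.
Player II against X: payoffs 10, 0, 8, 12, 4 → best response b4.
Player II against Y: payoffs 6, 2, 7, 11, 8 → best response b4.
Player II against Z: payoffs 2, 3, 11, 7, 10 → best response b3.
Mutual best responses: (Y, b4).

The unique pure-strategy Nash equilibrium is (Y, b4).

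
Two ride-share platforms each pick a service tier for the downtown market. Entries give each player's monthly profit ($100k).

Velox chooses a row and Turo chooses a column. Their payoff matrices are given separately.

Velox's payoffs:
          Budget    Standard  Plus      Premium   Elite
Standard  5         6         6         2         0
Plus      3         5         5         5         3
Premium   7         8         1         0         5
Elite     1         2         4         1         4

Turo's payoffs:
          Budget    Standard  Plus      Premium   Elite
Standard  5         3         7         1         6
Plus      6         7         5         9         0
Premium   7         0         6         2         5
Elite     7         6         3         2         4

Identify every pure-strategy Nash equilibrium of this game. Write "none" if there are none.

Velox against Budget: payoffs 5, 3, 7, 1 → best response Premium.
Velox against Standard: payoffs 6, 5, 8, 2 → best response Premium.
Velox against Plus: payoffs 6, 5, 1, 4 → best response Standard.
Velox against Premium: payoffs 2, 5, 0, 1 → best response Plus.
Velox against Elite: payoffs 0, 3, 5, 4 → best response Premium.
Turo against Standard: payoffs 5, 3, 7, 1, 6 → best response Plus.
Turo against Plus: payoffs 6, 7, 5, 9, 0 → best response Premium.
Turo against Premium: payoffs 7, 0, 6, 2, 5 → best response Budget.
Turo against Elite: payoffs 7, 6, 3, 2, 4 → best response Budget.
Mutual best responses: (Standard, Plus); (Plus, Premium); (Premium, Budget).

Pure-strategy Nash equilibria: (Standard, Plus) and (Plus, Premium) and (Premium, Budget)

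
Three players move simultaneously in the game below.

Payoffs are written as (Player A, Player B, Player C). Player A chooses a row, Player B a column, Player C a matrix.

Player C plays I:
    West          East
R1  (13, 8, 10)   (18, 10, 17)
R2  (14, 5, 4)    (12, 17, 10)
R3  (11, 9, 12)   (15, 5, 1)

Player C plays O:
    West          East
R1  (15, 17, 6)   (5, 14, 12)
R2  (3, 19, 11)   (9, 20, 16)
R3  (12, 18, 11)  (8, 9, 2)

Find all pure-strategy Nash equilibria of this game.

For each strategy profile, look for a profitable unilateral deviation.
(R1, West, I): Player A can switch to R2 (13 → 14). Not NE.
(R1, West, O): Player C can switch to I (6 → 10). Not NE.
(R1, East, I): Player A gets 18, best alternative 15; Player B gets 10, best alternative 8; Player C gets 17, best alternative 12. No profitable deviation — NE.
(R1, East, O): Player A can switch to R2 (5 → 9). Not NE.
(R2, West, I): Player B can switch to East (5 → 17). Not NE.
(R2, West, O): Player A can switch to R1 (3 → 15). Not NE.
(R2, East, I): Player A can switch to R1 (12 → 18). Not NE.
(R2, East, O): Player A gets 9, best alternative 8; Player B gets 20, best alternative 19; Player C gets 16, best alternative 10. No profitable deviation — NE.
(R3, West, I): Player A can switch to R1 (11 → 13). Not NE.
(R3, West, O): Player A can switch to R1 (12 → 15). Not NE.
(R3, East, I): Player A can switch to R1 (15 → 18). Not NE.
(R3, East, O): Player A can switch to R2 (8 → 9). Not NE.

(R1, East, I) and (R2, East, O)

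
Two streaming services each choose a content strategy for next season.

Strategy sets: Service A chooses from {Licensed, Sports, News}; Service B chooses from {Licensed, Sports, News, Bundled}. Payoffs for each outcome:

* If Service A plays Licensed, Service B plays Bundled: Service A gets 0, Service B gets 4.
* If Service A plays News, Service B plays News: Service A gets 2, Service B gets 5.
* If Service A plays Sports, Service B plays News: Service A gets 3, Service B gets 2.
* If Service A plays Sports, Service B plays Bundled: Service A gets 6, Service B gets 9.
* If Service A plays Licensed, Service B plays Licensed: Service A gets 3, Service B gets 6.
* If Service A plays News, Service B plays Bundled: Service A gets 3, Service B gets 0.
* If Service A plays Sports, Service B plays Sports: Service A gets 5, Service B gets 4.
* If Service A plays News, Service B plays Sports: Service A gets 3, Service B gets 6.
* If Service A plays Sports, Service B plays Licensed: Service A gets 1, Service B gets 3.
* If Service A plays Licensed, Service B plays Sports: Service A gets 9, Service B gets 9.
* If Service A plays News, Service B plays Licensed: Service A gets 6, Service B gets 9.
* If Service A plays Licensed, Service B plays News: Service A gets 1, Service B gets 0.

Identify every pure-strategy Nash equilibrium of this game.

(Licensed, Licensed): Service A can switch to News (3 → 6). Not NE.
(Licensed, Sports): Service A gets 9, best alternative 5; Service B gets 9, best alternative 6. No profitable deviation — NE.
(Licensed, News): Service A can switch to Sports (1 → 3). Not NE.
(Licensed, Bundled): Service A can switch to Sports (0 → 6). Not NE.
(Sports, Licensed): Service A can switch to Licensed (1 → 3). Not NE.
(Sports, Sports): Service A can switch to Licensed (5 → 9). Not NE.
(Sports, News): Service B can switch to Licensed (2 → 3). Not NE.
(Sports, Bundled): Service A gets 6, best alternative 3; Service B gets 9, best alternative 4. No profitable deviation — NE.
(News, Licensed): Service A gets 6, best alternative 3; Service B gets 9, best alternative 6. No profitable deviation — NE.
(The remaining 3 profiles each have a profitable deviation by the same check.)

(Licensed, Sports); (Sports, Bundled); (News, Licensed)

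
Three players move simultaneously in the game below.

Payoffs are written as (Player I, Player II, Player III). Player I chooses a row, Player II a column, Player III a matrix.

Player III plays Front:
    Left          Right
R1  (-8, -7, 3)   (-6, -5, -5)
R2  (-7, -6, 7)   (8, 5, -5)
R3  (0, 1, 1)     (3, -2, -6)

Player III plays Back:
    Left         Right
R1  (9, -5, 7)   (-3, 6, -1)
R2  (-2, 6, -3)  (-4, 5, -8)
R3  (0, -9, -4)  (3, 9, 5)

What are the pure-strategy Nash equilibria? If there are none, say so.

Pure-strategy Nash equilibria: (R2, Right, Front), (R3, Left, Front), (R3, Right, Back)

Mark each player's best response to every combination of opponents' strategies; a profile where every player is best-responding is a pure Nash equilibrium.
Player I against (Left, Front): payoffs -8, -7, 0 → best response R3.
Player I against (Left, Back): payoffs 9, -2, 0 → best response R1.
Player I against (Right, Front): payoffs -6, 8, 3 → best response R2.
Player I against (Right, Back): payoffs -3, -4, 3 → best response R3.
Player II against (R1, Front): payoffs -7, -5 → best response Right.
Player II against (R1, Back): payoffs -5, 6 → best response Right.
Player II against (R2, Front): payoffs -6, 5 → best response Right.
Player II against (R2, Back): payoffs 6, 5 → best response Left.
Player II against (R3, Front): payoffs 1, -2 → best response Left.
Player II against (R3, Back): payoffs -9, 9 → best response Right.
Player III against (R1, Left): payoffs 3, 7 → best response Back.
Player III against (R1, Right): payoffs -5, -1 → best response Back.
Player III against (R2, Left): payoffs 7, -3 → best response Front.
Player III against (R2, Right): payoffs -5, -8 → best response Front.
Player III against (R3, Left): payoffs 1, -4 → best response Front.
Player III against (R3, Right): payoffs -6, 5 → best response Back.
Mutual best responses: (R2, Right, Front); (R3, Left, Front); (R3, Right, Back).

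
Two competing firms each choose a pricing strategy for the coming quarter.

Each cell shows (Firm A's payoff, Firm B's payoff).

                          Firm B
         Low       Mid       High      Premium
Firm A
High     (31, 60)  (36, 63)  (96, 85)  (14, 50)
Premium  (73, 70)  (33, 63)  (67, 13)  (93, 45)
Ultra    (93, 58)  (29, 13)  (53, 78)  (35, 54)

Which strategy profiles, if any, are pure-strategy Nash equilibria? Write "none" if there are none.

(High, Low): Firm A can switch to Premium (31 → 73). Not NE.
(High, Mid): Firm B can switch to High (63 → 85). Not NE.
(High, High): Firm A gets 96, best alternative 67; Firm B gets 85, best alternative 63. No profitable deviation — NE.
(High, Premium): Firm A can switch to Premium (14 → 93). Not NE.
(Premium, Low): Firm A can switch to Ultra (73 → 93). Not NE.
(Premium, Mid): Firm A can switch to High (33 → 36). Not NE.
(Premium, High): Firm A can switch to High (67 → 96). Not NE.
(Premium, Premium): Firm B can switch to Low (45 → 70). Not NE.
(Ultra, Low): Firm B can switch to High (58 → 78). Not NE.
(Ultra, Mid): Firm A can switch to High (29 → 36). Not NE.
(Ultra, High): Firm A can switch to High (53 → 96). Not NE.
(The remaining 1 profile has a profitable deviation by the same check.)

The unique pure-strategy Nash equilibrium is (High, High).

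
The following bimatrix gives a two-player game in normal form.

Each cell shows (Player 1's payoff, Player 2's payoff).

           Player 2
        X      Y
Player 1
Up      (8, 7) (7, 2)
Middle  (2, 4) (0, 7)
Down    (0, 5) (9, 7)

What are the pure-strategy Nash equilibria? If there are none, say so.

Pure-strategy Nash equilibria: (Up, X), (Down, Y)

(Up, X): Player 1 gets 8, best alternative 2; Player 2 gets 7, best alternative 2. No profitable deviation — NE.
(Up, Y): Player 1 can switch to Down (7 → 9). Not NE.
(Middle, X): Player 1 can switch to Up (2 → 8). Not NE.
(Middle, Y): Player 1 can switch to Up (0 → 7). Not NE.
(Down, X): Player 1 can switch to Up (0 → 8). Not NE.
(Down, Y): Player 1 gets 9, best alternative 7; Player 2 gets 7, best alternative 5. No profitable deviation — NE.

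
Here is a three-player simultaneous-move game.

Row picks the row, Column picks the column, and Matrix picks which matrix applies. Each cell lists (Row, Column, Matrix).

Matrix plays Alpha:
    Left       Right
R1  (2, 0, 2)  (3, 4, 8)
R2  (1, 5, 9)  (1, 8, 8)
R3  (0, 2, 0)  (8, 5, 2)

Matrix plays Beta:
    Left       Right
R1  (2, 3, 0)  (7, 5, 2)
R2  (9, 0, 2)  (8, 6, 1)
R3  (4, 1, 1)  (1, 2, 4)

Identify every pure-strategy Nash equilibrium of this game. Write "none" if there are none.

Row against (Left, Alpha): payoffs 2, 1, 0 → best response R1.
Row against (Left, Beta): payoffs 2, 9, 4 → best response R2.
Row against (Right, Alpha): payoffs 3, 1, 8 → best response R3.
Row against (Right, Beta): payoffs 7, 8, 1 → best response R2.
Column against (R1, Alpha): payoffs 0, 4 → best response Right.
Column against (R1, Beta): payoffs 3, 5 → best response Right.
Column against (R2, Alpha): payoffs 5, 8 → best response Right.
Column against (R2, Beta): payoffs 0, 6 → best response Right.
Column against (R3, Alpha): payoffs 2, 5 → best response Right.
Column against (R3, Beta): payoffs 1, 2 → best response Right.
Matrix against (R1, Left): payoffs 2, 0 → best response Alpha.
Matrix against (R1, Right): payoffs 8, 2 → best response Alpha.
Matrix against (R2, Left): payoffs 9, 2 → best response Alpha.
Matrix against (R2, Right): payoffs 8, 1 → best response Alpha.
Matrix against (R3, Left): payoffs 0, 1 → best response Beta.
Matrix against (R3, Right): payoffs 2, 4 → best response Beta.
No profile is a mutual best response for all players.

none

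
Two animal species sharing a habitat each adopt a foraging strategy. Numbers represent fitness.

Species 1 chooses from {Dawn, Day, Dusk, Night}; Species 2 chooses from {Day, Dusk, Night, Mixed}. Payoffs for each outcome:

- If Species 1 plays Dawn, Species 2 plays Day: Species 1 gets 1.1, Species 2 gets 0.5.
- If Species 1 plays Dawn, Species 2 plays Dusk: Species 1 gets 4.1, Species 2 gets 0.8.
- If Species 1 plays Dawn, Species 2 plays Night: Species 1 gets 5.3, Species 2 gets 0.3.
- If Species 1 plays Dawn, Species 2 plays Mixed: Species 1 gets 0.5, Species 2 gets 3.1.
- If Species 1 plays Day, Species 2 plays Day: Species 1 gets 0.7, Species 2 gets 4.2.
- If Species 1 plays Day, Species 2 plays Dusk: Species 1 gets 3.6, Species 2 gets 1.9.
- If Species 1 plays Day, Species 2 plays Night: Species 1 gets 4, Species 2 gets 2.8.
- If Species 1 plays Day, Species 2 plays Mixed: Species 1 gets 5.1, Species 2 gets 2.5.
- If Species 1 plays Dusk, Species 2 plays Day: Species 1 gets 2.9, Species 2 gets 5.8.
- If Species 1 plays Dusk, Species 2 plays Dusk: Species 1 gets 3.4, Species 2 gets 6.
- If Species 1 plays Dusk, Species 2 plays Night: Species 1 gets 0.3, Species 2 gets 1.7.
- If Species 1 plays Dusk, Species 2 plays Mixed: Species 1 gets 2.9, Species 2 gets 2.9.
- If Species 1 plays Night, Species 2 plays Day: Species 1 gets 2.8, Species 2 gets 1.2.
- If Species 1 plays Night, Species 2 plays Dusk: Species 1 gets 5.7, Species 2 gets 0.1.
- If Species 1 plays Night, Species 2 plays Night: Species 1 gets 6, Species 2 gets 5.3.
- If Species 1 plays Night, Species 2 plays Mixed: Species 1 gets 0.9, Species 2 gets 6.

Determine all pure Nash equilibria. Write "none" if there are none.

There is no pure-strategy Nash equilibrium.

(Dawn, Day): Species 1 can switch to Dusk (1.1 → 2.9). Not NE.
(Dawn, Dusk): Species 1 can switch to Night (4.1 → 5.7). Not NE.
(Dawn, Night): Species 1 can switch to Night (5.3 → 6). Not NE.
(Dawn, Mixed): Species 1 can switch to Day (0.5 → 5.1). Not NE.
(Day, Day): Species 1 can switch to Dawn (0.7 → 1.1). Not NE.
(Day, Dusk): Species 1 can switch to Dawn (3.6 → 4.1). Not NE.
(Day, Night): Species 1 can switch to Dawn (4 → 5.3). Not NE.
(Day, Mixed): Species 2 can switch to Day (2.5 → 4.2). Not NE.
(Dusk, Day): Species 2 can switch to Dusk (5.8 → 6). Not NE.
(Dusk, Dusk): Species 1 can switch to Dawn (3.4 → 4.1). Not NE.
(Dusk, Night): Species 1 can switch to Dawn (0.3 → 5.3). Not NE.
(Dusk, Mixed): Species 1 can switch to Day (2.9 → 5.1). Not NE.
(The remaining 4 profiles each have a profitable deviation by the same check.)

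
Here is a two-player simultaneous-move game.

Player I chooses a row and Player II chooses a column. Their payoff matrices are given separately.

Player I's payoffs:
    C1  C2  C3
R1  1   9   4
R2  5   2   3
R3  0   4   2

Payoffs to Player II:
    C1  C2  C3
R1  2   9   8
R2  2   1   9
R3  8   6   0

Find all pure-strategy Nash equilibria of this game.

Pure NE: (R1, C2)

(R1, C1): Player I can switch to R2 (1 → 5). Not NE.
(R1, C2): Player I gets 9, best alternative 4; Player II gets 9, best alternative 8. No profitable deviation — NE.
(R1, C3): Player II can switch to C2 (8 → 9). Not NE.
(R2, C1): Player II can switch to C3 (2 → 9). Not NE.
(R2, C2): Player I can switch to R1 (2 → 9). Not NE.
(R2, C3): Player I can switch to R1 (3 → 4). Not NE.
(R3, C1): Player I can switch to R1 (0 → 1). Not NE.
(R3, C2): Player I can switch to R1 (4 → 9). Not NE.
(R3, C3): Player I can switch to R1 (2 → 4). Not NE.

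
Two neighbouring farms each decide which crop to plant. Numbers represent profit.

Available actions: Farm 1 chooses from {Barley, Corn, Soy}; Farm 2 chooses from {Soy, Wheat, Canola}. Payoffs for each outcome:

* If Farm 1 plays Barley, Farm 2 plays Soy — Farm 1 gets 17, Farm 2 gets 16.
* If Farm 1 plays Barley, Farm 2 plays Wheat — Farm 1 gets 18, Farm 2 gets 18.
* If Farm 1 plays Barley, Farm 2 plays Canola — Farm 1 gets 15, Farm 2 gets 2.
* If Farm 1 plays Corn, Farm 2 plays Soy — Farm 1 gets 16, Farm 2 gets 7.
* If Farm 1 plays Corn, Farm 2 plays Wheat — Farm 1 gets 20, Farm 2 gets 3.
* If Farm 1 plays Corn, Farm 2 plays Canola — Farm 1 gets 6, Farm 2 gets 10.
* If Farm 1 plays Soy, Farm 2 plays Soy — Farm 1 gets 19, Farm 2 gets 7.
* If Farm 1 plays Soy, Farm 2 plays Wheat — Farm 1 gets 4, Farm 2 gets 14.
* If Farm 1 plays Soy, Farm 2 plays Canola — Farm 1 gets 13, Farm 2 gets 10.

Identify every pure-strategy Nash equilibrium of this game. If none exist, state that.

none

Farm 1 against Soy: payoffs 17, 16, 19 → best response Soy.
Farm 1 against Wheat: payoffs 18, 20, 4 → best response Corn.
Farm 1 against Canola: payoffs 15, 6, 13 → best response Barley.
Farm 2 against Barley: payoffs 16, 18, 2 → best response Wheat.
Farm 2 against Corn: payoffs 7, 3, 10 → best response Canola.
Farm 2 against Soy: payoffs 7, 14, 10 → best response Wheat.
No profile is a mutual best response for all players.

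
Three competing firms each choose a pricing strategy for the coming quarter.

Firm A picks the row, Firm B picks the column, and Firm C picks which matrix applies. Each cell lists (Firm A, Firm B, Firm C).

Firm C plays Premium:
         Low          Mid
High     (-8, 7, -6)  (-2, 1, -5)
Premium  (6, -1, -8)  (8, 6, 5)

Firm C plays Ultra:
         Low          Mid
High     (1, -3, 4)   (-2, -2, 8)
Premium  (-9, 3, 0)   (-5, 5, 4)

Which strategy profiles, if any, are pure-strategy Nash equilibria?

(High, Mid, Ultra) and (Premium, Mid, Premium)

Mark each player's best response to every combination of opponents' strategies; a profile where every player is best-responding is a pure Nash equilibrium.
Firm A against (Low, Premium): payoffs -8, 6 → best response Premium.
Firm A against (Low, Ultra): payoffs 1, -9 → best response High.
Firm A against (Mid, Premium): payoffs -2, 8 → best response Premium.
Firm A against (Mid, Ultra): payoffs -2, -5 → best response High.
Firm B against (High, Premium): payoffs 7, 1 → best response Low.
Firm B against (High, Ultra): payoffs -3, -2 → best response Mid.
Firm B against (Premium, Premium): payoffs -1, 6 → best response Mid.
Firm B against (Premium, Ultra): payoffs 3, 5 → best response Mid.
Firm C against (High, Low): payoffs -6, 4 → best response Ultra.
Firm C against (High, Mid): payoffs -5, 8 → best response Ultra.
Firm C against (Premium, Low): payoffs -8, 0 → best response Ultra.
Firm C against (Premium, Mid): payoffs 5, 4 → best response Premium.
Mutual best responses: (High, Mid, Ultra); (Premium, Mid, Premium).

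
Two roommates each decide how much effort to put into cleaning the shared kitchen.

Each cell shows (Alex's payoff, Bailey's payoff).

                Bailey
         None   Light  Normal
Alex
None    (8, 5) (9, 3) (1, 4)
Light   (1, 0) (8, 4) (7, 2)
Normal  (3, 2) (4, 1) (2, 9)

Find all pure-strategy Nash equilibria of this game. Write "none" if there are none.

(None, None)

For each strategy profile, look for a profitable unilateral deviation.
(None, None): Alex gets 8, best alternative 3; Bailey gets 5, best alternative 4. No profitable deviation — NE.
(None, Light): Bailey can switch to None (3 → 5). Not NE.
(None, Normal): Alex can switch to Light (1 → 7). Not NE.
(Light, None): Alex can switch to None (1 → 8). Not NE.
(Light, Light): Alex can switch to None (8 → 9). Not NE.
(Light, Normal): Bailey can switch to Light (2 → 4). Not NE.
(Normal, None): Alex can switch to None (3 → 8). Not NE.
(Normal, Light): Alex can switch to None (4 → 9). Not NE.
(Normal, Normal): Alex can switch to Light (2 → 7). Not NE.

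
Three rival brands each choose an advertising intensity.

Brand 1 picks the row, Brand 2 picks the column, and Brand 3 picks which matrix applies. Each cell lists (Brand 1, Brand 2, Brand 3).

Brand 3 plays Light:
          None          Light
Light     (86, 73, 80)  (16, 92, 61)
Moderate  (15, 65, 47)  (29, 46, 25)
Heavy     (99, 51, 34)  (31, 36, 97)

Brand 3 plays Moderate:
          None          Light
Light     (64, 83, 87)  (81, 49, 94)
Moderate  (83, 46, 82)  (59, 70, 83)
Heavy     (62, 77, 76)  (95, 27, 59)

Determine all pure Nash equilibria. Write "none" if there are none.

none

For each strategy profile, look for a profitable unilateral deviation.
(Light, None, Light): Brand 1 can switch to Heavy (86 → 99). Not NE.
(Light, None, Moderate): Brand 1 can switch to Moderate (64 → 83). Not NE.
(Light, Light, Light): Brand 1 can switch to Moderate (16 → 29). Not NE.
(Light, Light, Moderate): Brand 1 can switch to Heavy (81 → 95). Not NE.
(Moderate, None, Light): Brand 1 can switch to Light (15 → 86). Not NE.
(Moderate, None, Moderate): Brand 2 can switch to Light (46 → 70). Not NE.
(Moderate, Light, Light): Brand 1 can switch to Heavy (29 → 31). Not NE.
(Moderate, Light, Moderate): Brand 1 can switch to Light (59 → 81). Not NE.
(Heavy, None, Light): Brand 3 can switch to Moderate (34 → 76). Not NE.
(Heavy, None, Moderate): Brand 1 can switch to Light (62 → 64). Not NE.
(Heavy, Light, Light): Brand 2 can switch to None (36 → 51). Not NE.
(Heavy, Light, Moderate): Brand 2 can switch to None (27 → 77). Not NE.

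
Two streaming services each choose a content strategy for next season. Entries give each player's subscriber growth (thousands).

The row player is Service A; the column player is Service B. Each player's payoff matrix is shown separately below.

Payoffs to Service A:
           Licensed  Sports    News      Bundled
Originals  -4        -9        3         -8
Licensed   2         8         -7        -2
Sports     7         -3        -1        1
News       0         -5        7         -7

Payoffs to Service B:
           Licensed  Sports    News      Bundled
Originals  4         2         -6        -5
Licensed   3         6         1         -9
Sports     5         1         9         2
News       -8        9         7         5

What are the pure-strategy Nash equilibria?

The unique pure-strategy Nash equilibrium is (Licensed, Sports).

Service A against Licensed: payoffs -4, 2, 7, 0 → best response Sports.
Service A against Sports: payoffs -9, 8, -3, -5 → best response Licensed.
Service A against News: payoffs 3, -7, -1, 7 → best response News.
Service A against Bundled: payoffs -8, -2, 1, -7 → best response Sports.
Service B against Originals: payoffs 4, 2, -6, -5 → best response Licensed.
Service B against Licensed: payoffs 3, 6, 1, -9 → best response Sports.
Service B against Sports: payoffs 5, 1, 9, 2 → best response News.
Service B against News: payoffs -8, 9, 7, 5 → best response Sports.
Mutual best responses: (Licensed, Sports).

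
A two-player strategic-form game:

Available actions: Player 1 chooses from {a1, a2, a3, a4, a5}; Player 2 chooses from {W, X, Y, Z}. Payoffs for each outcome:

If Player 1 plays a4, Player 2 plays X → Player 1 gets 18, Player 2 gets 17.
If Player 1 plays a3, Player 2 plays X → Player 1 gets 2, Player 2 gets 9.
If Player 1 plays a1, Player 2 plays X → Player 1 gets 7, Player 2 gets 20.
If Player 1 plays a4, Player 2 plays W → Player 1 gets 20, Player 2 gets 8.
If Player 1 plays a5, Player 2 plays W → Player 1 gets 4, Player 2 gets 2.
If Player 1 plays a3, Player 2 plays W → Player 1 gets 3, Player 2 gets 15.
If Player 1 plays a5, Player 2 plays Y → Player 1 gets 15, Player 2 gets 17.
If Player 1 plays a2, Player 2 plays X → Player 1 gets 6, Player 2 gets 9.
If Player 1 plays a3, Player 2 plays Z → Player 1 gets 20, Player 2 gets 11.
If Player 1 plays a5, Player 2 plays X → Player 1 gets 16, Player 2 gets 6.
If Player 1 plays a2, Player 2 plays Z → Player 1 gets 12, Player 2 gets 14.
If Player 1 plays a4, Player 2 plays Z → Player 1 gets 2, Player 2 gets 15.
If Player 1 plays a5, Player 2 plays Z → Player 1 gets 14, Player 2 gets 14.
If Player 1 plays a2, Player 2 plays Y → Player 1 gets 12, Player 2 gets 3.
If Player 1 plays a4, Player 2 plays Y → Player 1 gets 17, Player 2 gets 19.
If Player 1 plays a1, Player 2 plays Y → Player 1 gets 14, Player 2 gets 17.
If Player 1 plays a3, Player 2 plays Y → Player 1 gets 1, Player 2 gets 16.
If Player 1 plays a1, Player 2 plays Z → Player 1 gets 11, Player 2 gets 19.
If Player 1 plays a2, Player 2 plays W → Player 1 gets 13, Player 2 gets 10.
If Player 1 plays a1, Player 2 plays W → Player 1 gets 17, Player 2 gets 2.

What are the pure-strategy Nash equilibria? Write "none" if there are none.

Check each profile: it is a Nash equilibrium iff no player can strictly gain by switching unilaterally.
(a1, W): Player 1 can switch to a4 (17 → 20). Not NE.
(a1, X): Player 1 can switch to a4 (7 → 18). Not NE.
(a1, Y): Player 1 can switch to a4 (14 → 17). Not NE.
(a1, Z): Player 1 can switch to a2 (11 → 12). Not NE.
(a2, W): Player 1 can switch to a1 (13 → 17). Not NE.
(a2, X): Player 1 can switch to a1 (6 → 7). Not NE.
(a2, Y): Player 1 can switch to a1 (12 → 14). Not NE.
(a2, Z): Player 1 can switch to a3 (12 → 20). Not NE.
(a4, Y): Player 1 gets 17, best alternative 15; Player 2 gets 19, best alternative 17. No profitable deviation — NE.
(The remaining 11 profiles each have a profitable deviation by the same check.)

Pure NE: (a4, Y)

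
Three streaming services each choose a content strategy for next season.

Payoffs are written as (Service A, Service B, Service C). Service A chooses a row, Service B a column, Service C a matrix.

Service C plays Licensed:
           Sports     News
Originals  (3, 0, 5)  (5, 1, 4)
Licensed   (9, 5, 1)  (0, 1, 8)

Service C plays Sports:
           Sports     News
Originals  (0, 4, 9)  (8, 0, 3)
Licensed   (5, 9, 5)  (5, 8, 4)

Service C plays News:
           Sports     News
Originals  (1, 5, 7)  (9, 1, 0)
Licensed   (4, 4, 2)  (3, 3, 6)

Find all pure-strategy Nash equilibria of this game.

The pure Nash equilibria are (Originals, News, Licensed), (Licensed, Sports, Sports).

Service A against (Sports, Licensed): payoffs 3, 9 → best response Licensed.
Service A against (Sports, Sports): payoffs 0, 5 → best response Licensed.
Service A against (Sports, News): payoffs 1, 4 → best response Licensed.
Service A against (News, Licensed): payoffs 5, 0 → best response Originals.
Service A against (News, Sports): payoffs 8, 5 → best response Originals.
Service A against (News, News): payoffs 9, 3 → best response Originals.
Service B against (Originals, Licensed): payoffs 0, 1 → best response News.
Service B against (Originals, Sports): payoffs 4, 0 → best response Sports.
Service B against (Originals, News): payoffs 5, 1 → best response Sports.
Service B against (Licensed, Licensed): payoffs 5, 1 → best response Sports.
Service B against (Licensed, Sports): payoffs 9, 8 → best response Sports.
Service B against (Licensed, News): payoffs 4, 3 → best response Sports.
Service C against (Originals, Sports): payoffs 5, 9, 7 → best response Sports.
Service C against (Originals, News): payoffs 4, 3, 0 → best response Licensed.
Service C against (Licensed, Sports): payoffs 1, 5, 2 → best response Sports.
Service C against (Licensed, News): payoffs 8, 4, 6 → best response Licensed.
Mutual best responses: (Originals, News, Licensed); (Licensed, Sports, Sports).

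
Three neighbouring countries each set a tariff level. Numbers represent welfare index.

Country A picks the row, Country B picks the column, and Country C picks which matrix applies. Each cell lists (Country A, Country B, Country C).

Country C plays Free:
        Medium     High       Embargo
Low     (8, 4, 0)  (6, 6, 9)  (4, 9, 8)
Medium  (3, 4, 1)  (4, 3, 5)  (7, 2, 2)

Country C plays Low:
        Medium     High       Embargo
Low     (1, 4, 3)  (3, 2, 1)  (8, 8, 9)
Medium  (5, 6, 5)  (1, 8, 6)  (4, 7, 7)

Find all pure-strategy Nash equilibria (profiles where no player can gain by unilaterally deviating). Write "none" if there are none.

Country A against (Medium, Free): payoffs 8, 3 → best response Low.
Country A against (Medium, Low): payoffs 1, 5 → best response Medium.
Country A against (High, Free): payoffs 6, 4 → best response Low.
Country A against (High, Low): payoffs 3, 1 → best response Low.
Country A against (Embargo, Free): payoffs 4, 7 → best response Medium.
Country A against (Embargo, Low): payoffs 8, 4 → best response Low.
Country B against (Low, Free): payoffs 4, 6, 9 → best response Embargo.
Country B against (Low, Low): payoffs 4, 2, 8 → best response Embargo.
Country B against (Medium, Free): payoffs 4, 3, 2 → best response Medium.
Country B against (Medium, Low): payoffs 6, 8, 7 → best response High.
Country C against (Low, Medium): payoffs 0, 3 → best response Low.
Country C against (Low, High): payoffs 9, 1 → best response Free.
Country C against (Low, Embargo): payoffs 8, 9 → best response Low.
Country C against (Medium, Medium): payoffs 1, 5 → best response Low.
Country C against (Medium, High): payoffs 5, 6 → best response Low.
Country C against (Medium, Embargo): payoffs 2, 7 → best response Low.
Mutual best responses: (Low, Embargo, Low).

(Low, Embargo, Low)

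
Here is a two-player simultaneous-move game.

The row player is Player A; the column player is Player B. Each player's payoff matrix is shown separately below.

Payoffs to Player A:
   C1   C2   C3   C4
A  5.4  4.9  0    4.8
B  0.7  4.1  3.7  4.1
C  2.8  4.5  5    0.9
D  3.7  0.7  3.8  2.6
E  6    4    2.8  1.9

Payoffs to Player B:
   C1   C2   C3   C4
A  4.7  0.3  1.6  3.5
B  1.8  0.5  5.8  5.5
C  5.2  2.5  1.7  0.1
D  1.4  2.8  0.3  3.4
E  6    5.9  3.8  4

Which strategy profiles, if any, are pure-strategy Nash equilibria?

(A, C1): Player A can switch to E (5.4 → 6). Not NE.
(A, C2): Player B can switch to C1 (0.3 → 4.7). Not NE.
(A, C3): Player A can switch to B (0 → 3.7). Not NE.
(A, C4): Player B can switch to C1 (3.5 → 4.7). Not NE.
(B, C1): Player A can switch to A (0.7 → 5.4). Not NE.
(B, C2): Player A can switch to A (4.1 → 4.9). Not NE.
(B, C3): Player A can switch to C (3.7 → 5). Not NE.
(B, C4): Player A can switch to A (4.1 → 4.8). Not NE.
(E, C1): Player A gets 6, best alternative 5.4; Player B gets 6, best alternative 5.9. No profitable deviation — NE.
(The remaining 11 profiles each have a profitable deviation by the same check.)

(E, C1)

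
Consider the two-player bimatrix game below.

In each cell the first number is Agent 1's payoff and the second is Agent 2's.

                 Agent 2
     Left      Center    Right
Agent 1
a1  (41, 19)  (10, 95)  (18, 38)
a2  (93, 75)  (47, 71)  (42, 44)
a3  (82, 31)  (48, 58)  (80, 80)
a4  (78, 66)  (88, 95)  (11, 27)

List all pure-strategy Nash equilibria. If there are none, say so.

Pure-strategy Nash equilibria: (a2, Left), (a3, Right), (a4, Center)

Check each profile: it is a Nash equilibrium iff no player can strictly gain by switching unilaterally.
(a1, Left): Agent 1 can switch to a2 (41 → 93). Not NE.
(a1, Center): Agent 1 can switch to a2 (10 → 47). Not NE.
(a1, Right): Agent 1 can switch to a2 (18 → 42). Not NE.
(a2, Left): Agent 1 gets 93, best alternative 82; Agent 2 gets 75, best alternative 71. No profitable deviation — NE.
(a2, Center): Agent 1 can switch to a3 (47 → 48). Not NE.
(a2, Right): Agent 1 can switch to a3 (42 → 80). Not NE.
(a3, Left): Agent 1 can switch to a2 (82 → 93). Not NE.
(a3, Center): Agent 1 can switch to a4 (48 → 88). Not NE.
(a3, Right): Agent 1 gets 80, best alternative 42; Agent 2 gets 80, best alternative 58. No profitable deviation — NE.
(a4, Left): Agent 1 can switch to a2 (78 → 93). Not NE.
(a4, Center): Agent 1 gets 88, best alternative 48; Agent 2 gets 95, best alternative 66. No profitable deviation — NE.
(a4, Right): Agent 1 can switch to a1 (11 → 18). Not NE.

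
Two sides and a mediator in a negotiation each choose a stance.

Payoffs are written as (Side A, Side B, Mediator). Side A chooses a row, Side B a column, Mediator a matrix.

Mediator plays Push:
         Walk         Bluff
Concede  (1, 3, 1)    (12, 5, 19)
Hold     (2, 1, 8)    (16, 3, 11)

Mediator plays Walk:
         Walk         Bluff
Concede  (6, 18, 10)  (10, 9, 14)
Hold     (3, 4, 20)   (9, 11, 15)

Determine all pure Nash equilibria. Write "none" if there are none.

(Concede, Walk, Walk)

(Concede, Walk, Push): Side A can switch to Hold (1 → 2). Not NE.
(Concede, Walk, Walk): Side A gets 6, best alternative 3; Side B gets 18, best alternative 9; Mediator gets 10, best alternative 1. No profitable deviation — NE.
(Concede, Bluff, Push): Side A can switch to Hold (12 → 16). Not NE.
(Concede, Bluff, Walk): Side B can switch to Walk (9 → 18). Not NE.
(Hold, Walk, Push): Side B can switch to Bluff (1 → 3). Not NE.
(Hold, Walk, Walk): Side A can switch to Concede (3 → 6). Not NE.
(Hold, Bluff, Push): Mediator can switch to Walk (11 → 15). Not NE.
(Hold, Bluff, Walk): Side A can switch to Concede (9 → 10). Not NE.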